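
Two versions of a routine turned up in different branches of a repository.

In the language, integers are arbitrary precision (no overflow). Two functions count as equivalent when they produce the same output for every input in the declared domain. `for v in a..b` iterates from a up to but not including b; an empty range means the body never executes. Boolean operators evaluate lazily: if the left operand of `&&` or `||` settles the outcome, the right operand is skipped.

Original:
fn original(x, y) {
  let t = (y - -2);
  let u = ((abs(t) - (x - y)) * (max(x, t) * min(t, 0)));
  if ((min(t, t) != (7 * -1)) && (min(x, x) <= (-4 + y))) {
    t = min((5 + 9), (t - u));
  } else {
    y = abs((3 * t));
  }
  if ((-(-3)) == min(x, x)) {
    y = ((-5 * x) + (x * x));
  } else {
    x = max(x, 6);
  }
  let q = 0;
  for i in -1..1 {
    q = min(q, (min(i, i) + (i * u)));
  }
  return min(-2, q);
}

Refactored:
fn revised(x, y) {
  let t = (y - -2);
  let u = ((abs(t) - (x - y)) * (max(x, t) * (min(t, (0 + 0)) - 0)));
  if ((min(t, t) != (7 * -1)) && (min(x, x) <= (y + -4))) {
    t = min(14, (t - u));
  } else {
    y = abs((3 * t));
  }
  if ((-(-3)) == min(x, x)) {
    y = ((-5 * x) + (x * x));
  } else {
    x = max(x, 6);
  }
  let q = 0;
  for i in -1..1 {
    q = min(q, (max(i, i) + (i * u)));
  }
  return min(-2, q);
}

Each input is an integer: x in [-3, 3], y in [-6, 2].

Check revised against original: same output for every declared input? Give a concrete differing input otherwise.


The one real change (`min(i, i)` became `max(i, i)`) has no effect anywhere in the declared ranges; all 63 inputs agree.
verdict: equivalent


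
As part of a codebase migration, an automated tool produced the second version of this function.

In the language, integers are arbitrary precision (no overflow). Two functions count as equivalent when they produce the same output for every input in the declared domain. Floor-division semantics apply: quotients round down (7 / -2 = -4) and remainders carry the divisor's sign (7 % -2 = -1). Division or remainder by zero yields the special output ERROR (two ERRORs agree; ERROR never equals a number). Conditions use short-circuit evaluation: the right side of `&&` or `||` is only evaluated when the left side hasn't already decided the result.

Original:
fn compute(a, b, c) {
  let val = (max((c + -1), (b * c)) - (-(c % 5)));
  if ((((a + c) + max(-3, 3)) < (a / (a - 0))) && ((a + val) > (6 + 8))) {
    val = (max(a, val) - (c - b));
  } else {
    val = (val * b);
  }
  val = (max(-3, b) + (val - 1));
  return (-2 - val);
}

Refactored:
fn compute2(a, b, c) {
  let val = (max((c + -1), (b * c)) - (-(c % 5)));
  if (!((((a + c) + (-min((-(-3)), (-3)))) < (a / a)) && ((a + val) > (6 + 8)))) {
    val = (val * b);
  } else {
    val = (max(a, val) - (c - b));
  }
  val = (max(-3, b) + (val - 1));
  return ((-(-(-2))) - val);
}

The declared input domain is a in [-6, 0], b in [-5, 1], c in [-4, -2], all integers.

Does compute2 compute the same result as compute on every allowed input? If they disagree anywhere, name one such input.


The two versions differ — the changes include constant usage differs; also boolean connective usage differs; also arithmetic usage differs; also min/max/abs usage differs.
Tracing a=0, b=-2, c=-4: compute: val = 9; division by zero -> ERROR | compute2: val = 9; division by zero -> ERROR — matching result ERROR.
Checked all 147 inputs in the declared domain: the outputs agree on every one.
verdict: equivalent


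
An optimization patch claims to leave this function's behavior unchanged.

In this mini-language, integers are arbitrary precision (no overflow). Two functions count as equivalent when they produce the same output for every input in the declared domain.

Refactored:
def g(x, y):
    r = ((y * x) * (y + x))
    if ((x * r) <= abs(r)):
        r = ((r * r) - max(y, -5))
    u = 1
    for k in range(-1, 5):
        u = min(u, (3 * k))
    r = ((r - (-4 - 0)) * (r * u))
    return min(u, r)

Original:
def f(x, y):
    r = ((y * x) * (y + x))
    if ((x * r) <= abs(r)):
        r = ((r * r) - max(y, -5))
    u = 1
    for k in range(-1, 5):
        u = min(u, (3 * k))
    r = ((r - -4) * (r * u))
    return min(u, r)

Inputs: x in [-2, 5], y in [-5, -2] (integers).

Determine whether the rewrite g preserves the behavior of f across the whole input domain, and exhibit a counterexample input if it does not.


Reading the diff, among the changes: arithmetic usage differs; also constant usage differs.
Spot check at x=5, y=-4 — f: r becomes -20; next ((x * r) <= abs(r)) evaluates to true; next r becomes 404; next u becomes 1; next at k=-1:; next u becomes -3; next at k=0:; next u becomes -3; next at k=1:; next u becomes -3; next at k=2:; next u becomes -3; next at k=3:; next u becomes -3; next at k=4:; next u becomes -3; next r becomes -494496; next final value -494496. g: r becomes -20; next ((x * r) <= abs(r)) evaluates to true; next r becomes 404; next u becomes 1; next at k=-1:; next u becomes -3; next at k=0:; next u becomes -3; next at k=1:; next u becomes -3; next at k=2:; next u becomes -3; next at k=3:; next u becomes -3; next at k=4:; next u becomes -3; next r becomes -494496; next final value -494496. Both give -494496.
An exhaustive pass over the 32 declared inputs shows identical outputs.
verdict: equivalent


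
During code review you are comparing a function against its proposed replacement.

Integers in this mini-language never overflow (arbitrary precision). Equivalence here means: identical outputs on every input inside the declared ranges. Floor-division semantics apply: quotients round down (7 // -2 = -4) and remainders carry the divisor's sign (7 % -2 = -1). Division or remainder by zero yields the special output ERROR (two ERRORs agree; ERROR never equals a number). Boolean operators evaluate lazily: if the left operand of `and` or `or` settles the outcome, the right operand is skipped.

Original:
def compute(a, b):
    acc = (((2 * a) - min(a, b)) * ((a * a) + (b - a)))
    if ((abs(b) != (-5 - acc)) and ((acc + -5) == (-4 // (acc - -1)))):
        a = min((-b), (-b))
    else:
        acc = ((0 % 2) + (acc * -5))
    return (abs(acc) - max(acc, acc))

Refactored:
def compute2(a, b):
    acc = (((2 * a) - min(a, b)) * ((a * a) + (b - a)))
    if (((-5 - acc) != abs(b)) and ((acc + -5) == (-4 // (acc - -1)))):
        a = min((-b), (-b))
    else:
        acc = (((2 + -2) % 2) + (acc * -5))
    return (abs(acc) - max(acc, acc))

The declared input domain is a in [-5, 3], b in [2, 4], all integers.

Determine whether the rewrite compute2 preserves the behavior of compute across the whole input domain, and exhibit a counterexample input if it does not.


Changes here: constant usage differs; also arithmetic usage differs; the full 27-point sweep finds no disagreement.
verdict: equivalent


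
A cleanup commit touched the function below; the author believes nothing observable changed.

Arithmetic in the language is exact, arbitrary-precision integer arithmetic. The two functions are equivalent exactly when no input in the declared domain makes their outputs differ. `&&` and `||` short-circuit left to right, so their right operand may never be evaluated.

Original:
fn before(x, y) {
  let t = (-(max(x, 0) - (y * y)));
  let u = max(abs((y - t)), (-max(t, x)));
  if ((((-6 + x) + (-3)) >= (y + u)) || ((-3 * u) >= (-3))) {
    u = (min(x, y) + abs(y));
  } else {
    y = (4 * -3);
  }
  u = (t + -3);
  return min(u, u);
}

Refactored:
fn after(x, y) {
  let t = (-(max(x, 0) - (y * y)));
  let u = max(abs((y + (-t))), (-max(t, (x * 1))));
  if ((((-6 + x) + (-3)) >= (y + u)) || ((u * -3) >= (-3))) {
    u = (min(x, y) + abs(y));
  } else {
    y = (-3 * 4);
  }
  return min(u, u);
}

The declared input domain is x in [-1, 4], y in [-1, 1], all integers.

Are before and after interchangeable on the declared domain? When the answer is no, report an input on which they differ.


Consider the input x=-1, y=-1.
before: t := 1 | u := 2 | ((((-6 + x) + (-3)) >= (y + u)) || ((-3 * u) >= (-3))): false | y := -12 | u := -2 | result -2
after: t := 1 | u := 2 | ((((-6 + x) + (-3)) >= (y + u)) || ((u * -3) >= (-3))): false | y := -12 | result 2
-2 and 2 differ, so these are not the same function on this domain.
verdict: not equivalent; witness: x=-1, y=-1


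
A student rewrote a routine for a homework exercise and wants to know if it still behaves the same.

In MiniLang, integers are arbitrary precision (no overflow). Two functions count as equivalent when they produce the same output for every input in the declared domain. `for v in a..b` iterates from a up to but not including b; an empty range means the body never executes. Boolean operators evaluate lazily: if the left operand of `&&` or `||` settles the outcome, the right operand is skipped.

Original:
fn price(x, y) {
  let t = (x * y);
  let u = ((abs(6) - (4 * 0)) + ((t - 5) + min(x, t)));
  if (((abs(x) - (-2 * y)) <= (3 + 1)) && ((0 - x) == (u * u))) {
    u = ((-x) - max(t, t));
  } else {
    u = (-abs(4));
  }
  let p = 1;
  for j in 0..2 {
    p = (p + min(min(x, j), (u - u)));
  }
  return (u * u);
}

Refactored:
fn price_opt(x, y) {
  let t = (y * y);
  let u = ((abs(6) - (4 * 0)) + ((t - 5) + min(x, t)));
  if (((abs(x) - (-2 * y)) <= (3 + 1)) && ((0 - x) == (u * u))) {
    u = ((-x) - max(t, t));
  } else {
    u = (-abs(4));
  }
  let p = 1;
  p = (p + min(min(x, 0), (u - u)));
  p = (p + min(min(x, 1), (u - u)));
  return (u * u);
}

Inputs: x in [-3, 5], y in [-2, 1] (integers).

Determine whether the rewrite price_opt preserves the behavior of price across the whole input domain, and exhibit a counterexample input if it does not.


There is a counterexample at x=-1, y=1: 4 on one side, 0 on the other.
price: t becomes -1; next u becomes -1; next (((abs(x) - (-2 * y)) <= (3 + 1)) && ((0 - x) == (u * u))) evaluates to true; next u becomes 2; next p becomes 1; next at j=0:; next p becomes 0; next at j=1:; next p becomes -1; next final value 4
price_opt: t becomes 1; next u becomes 1; next (((abs(x) - (-2 * y)) <= (3 + 1)) && ((0 - x) == (u * u))) evaluates to true; next u becomes 0; next p becomes 1; next p becomes 0; next p becomes -1; next final value 0
verdict: not equivalent; witness: x=-1, y=1


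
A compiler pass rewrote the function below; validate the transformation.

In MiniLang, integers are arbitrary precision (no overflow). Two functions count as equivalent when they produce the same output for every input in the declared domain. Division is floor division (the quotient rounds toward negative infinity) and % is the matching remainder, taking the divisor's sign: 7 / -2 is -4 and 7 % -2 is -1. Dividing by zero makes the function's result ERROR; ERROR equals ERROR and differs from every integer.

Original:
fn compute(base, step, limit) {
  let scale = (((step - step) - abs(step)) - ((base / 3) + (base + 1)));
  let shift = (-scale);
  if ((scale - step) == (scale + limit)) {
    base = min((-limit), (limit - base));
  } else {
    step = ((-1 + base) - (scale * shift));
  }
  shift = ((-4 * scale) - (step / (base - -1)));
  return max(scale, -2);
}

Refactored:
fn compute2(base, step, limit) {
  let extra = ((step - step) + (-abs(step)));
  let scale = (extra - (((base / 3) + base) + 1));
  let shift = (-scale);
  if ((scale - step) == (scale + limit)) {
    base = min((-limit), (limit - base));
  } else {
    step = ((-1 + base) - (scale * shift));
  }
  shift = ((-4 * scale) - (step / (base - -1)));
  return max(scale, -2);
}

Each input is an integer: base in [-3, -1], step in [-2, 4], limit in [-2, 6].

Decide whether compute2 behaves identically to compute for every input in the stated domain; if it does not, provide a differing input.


Side by side, the visible changes include: statement counts differ, and arithmetic usage differs, and local variable names differ.
One worked example (base=-2, step=4, limit=2) — compute: scale = -2; shift = 2; ((scale - step) == (scale + limit)) -> false; step = 1; shift = 9; return -2; compute2: extra = -4; scale = -2; shift = 2; ((scale - step) == (scale + limit)) -> false; step = 1; shift = 9; return -2; agreement on -2.
Sweeping the whole domain (189 inputs) finds no disagreement.
verdict: equivalent


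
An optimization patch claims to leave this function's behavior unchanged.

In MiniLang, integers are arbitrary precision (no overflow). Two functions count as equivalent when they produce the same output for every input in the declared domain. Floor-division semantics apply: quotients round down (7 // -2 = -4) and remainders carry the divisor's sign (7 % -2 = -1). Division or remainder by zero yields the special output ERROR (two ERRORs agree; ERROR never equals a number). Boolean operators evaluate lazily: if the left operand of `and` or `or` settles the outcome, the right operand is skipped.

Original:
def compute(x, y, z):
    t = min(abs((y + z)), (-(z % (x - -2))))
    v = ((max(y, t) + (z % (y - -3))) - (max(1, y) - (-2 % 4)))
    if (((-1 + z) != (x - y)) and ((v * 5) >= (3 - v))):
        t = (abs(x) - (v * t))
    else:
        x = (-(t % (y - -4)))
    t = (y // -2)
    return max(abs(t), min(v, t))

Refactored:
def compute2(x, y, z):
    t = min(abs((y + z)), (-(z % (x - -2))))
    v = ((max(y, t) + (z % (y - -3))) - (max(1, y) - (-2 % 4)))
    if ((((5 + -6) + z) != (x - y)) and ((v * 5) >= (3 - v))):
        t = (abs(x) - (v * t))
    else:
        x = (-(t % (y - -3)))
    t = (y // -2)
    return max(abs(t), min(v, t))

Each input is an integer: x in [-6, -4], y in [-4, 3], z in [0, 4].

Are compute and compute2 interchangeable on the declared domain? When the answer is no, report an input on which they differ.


These are not equivalent — on x=-5, y=-4, z=0 the outputs split (ERROR vs 2).
compute: t=0, then v=1, then (((-1 + z) != (x - y)) and ((v * 5) >= (3 - v))) is false, then a zero divisor aborts: ERROR
compute2: t=0, then v=1, then ((((5 + -6) + z) != (x - y)) and ((v * 5) >= (3 - v))) is false, then x=0, then t=2, then returns 2
verdict: not equivalent; witness: x=-5, y=-4, z=0


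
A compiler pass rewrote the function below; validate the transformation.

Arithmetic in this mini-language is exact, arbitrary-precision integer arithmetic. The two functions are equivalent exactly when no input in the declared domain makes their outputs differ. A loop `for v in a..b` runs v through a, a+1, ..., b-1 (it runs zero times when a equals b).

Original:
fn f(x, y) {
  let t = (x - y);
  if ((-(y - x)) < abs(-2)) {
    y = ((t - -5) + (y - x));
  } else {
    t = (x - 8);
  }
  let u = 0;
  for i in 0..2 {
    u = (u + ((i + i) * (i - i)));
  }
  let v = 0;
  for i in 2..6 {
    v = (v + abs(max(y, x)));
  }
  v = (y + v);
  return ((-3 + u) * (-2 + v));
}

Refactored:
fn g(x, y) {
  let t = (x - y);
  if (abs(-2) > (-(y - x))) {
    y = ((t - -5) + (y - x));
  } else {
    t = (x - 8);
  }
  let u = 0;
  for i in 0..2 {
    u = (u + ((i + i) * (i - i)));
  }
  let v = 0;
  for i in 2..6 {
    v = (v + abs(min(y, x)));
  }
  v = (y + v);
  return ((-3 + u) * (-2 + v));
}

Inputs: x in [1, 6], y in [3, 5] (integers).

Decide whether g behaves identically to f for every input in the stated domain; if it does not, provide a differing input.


Evaluate both at x=1, y=3.
f: t=-2, then ((-(y - x)) < abs(-2)) is true, then y=5, then u=0, then (i=0), then u=0, then (i=1), then u=0, then v=0, then (i=2), then v=5, then (i=3), then v=10, then (i=4), then v=15, then (i=5), then v=20, then v=25, then returns -69
g: t=-2, then (abs(-2) > (-(y - x))) is true, then y=5, then u=0, then (i=0), then u=0, then (i=1), then u=0, then v=0, then (i=2), then v=1, then (i=3), then v=2, then (i=4), then v=3, then (i=5), then v=4, then v=9, then returns -21
-69 against -21: the behavior changed.
verdict: not equivalent; witness: x=1, y=3


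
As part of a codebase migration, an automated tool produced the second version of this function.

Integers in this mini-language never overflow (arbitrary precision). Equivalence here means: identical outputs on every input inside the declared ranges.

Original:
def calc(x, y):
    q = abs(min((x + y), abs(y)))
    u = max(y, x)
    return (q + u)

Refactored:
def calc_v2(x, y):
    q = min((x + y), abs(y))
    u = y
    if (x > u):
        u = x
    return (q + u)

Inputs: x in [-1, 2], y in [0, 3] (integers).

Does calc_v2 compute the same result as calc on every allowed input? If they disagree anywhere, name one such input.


There is a counterexample at x=-1, y=0: 1 on one side, -1 on the other.
calc: q := 1 | u := 0 | result 1
calc_v2: q := -1 | u := 0 | (x > u): false | result -1
verdict: not equivalent; witness: x=-1, y=0


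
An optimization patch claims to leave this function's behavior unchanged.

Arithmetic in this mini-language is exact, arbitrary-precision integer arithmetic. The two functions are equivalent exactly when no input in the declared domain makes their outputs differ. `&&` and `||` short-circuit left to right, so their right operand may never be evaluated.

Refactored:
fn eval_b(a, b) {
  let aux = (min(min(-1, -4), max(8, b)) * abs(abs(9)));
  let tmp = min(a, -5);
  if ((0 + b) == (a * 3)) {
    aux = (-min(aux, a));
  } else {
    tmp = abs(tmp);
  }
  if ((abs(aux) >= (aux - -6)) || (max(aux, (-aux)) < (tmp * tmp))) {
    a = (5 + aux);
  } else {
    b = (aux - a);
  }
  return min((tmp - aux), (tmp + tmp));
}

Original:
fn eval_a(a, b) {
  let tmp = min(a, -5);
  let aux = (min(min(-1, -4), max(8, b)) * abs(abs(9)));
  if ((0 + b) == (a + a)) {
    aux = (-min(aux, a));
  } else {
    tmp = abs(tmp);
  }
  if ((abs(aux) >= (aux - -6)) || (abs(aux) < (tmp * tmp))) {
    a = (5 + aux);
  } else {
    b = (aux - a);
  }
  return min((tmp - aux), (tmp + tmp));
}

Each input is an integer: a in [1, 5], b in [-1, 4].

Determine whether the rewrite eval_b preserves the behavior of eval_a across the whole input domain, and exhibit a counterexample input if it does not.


a=1, b=2 yields -41 from eval_a but 10 from eval_b.
verdict: not equivalent; witness: a=1, b=2


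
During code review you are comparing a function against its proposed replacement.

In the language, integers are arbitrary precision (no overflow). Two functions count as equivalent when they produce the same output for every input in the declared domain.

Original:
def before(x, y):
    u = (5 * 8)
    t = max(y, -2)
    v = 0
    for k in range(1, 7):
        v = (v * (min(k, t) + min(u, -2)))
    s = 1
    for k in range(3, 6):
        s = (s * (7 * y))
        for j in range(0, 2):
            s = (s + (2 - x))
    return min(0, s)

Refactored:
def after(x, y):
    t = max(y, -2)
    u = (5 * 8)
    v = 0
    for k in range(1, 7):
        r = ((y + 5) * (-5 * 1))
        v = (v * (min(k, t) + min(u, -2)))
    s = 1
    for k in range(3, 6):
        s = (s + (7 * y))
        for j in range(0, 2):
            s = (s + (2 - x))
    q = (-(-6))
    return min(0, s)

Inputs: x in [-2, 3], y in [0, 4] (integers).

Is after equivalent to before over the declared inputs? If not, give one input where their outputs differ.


Run the pair on x=3, y=0.
before: u=40, then t=0, then v=0, then (k=1), then v=0, then (k=2), then v=0, then (k=3), then v=0, then (k=4), then v=0, then (k=5), then v=0, then (k=6), then v=0, then s=1, then (k=3), then s=0, then (j=0), then s=-1, then (j=1), then s=-2, then (k=4), then s=0, then (j=0), then s=-1, then (j=1), then s=-2, then (k=5), then s=0, then (j=0), then s=-1, then (j=1), then s=-2, then returns -2
after: t=0, then u=40, then v=0, then (k=1), then r=-25, then v=0, then (k=2), then r=-25, then v=0, then (k=3), then r=-25, then v=0, then (k=4), then r=-25, then v=0, then (k=5), then r=-25, then v=0, then (k=6), then r=-25, then v=0, then s=1, then (k=3), then s=1, then (j=0), then s=0, then (j=1), then s=-1, then (k=4), then s=-1, then (j=0), then s=-2, then (j=1), then s=-3, then (k=5), then s=-3, then (j=0), then s=-4, then (j=1), then s=-5, then q=6, then returns -5
-2 against -5: the behavior changed.
verdict: not equivalent; witness: x=3, y=0


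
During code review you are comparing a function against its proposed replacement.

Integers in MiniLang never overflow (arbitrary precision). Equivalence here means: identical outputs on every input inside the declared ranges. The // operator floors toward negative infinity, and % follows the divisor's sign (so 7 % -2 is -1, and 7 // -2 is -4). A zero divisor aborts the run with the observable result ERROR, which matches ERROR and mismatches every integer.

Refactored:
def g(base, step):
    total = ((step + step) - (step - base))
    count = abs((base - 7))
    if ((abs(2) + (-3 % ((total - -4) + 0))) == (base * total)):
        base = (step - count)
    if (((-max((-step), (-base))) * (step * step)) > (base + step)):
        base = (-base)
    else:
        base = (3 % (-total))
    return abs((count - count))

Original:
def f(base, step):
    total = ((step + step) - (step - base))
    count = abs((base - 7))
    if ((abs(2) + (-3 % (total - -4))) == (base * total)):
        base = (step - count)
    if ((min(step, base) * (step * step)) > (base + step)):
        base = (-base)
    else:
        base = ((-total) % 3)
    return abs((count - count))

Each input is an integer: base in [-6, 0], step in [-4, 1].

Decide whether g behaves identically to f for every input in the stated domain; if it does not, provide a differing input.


These are not equivalent — on base=-1, step=1 the outputs split (0 vs ERROR).
f: total = 0; count = 8; ((abs(2) + (-3 % (total - -4))) == (base * total)) -> false; ((min(step, base) * (step * step)) > (base + step)) -> false; base = 0; return 0
g: total = 0; count = 8; ((abs(2) + (-3 % ((total - -4) + 0))) == (base * total)) -> false; (((-max((-step), (-base))) * (step * step)) > (base + step)) -> false; division by zero -> ERROR
verdict: not equivalent; witness: base=-1, step=1


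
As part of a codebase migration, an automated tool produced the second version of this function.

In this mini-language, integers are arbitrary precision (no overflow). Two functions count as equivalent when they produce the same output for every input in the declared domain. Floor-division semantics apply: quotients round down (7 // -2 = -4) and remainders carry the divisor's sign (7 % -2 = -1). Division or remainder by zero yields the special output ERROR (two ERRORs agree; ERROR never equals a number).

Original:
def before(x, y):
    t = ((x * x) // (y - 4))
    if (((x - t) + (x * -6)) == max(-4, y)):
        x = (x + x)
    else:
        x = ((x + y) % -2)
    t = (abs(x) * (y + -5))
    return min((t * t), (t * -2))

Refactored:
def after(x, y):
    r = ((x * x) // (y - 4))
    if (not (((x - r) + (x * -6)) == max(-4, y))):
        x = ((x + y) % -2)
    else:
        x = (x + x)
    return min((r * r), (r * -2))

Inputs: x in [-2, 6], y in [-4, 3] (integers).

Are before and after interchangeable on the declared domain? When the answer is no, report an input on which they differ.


Not equivalent: x=-2, y=-4 separates them (0 vs 1).
before: t = -1; (((x - t) + (x * -6)) == max(-4, y)) -> false; x = 0; t = 0; return 0
after: r = -1; (not (((x - r) + (x * -6)) == max(-4, y))) -> true; x = 0; return 1
verdict: not equivalent; witness: x=-2, y=-4


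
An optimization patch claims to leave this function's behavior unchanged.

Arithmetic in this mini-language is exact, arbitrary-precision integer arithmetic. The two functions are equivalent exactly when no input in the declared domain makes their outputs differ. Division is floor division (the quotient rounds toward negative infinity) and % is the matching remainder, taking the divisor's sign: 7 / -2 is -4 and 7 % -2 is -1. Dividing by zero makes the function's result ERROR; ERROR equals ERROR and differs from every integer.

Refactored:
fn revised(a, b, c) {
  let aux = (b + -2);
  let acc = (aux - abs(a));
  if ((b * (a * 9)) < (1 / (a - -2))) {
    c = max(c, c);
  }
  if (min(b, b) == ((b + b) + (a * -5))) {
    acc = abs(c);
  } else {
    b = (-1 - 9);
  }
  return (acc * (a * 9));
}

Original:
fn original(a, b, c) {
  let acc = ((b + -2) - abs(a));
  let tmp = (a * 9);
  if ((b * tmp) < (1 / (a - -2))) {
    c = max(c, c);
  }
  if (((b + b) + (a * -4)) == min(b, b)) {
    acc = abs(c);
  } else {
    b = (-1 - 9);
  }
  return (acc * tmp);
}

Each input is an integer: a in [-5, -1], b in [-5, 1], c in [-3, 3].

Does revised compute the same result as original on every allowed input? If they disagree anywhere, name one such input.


Consider the input a=-1, b=-5, c=-3.
original: acc := -8 | tmp := -9 | ((b * tmp) < (1 / (a - -2))): false | (((b + b) + (a * -4)) == min(b, b)): false | b := -10 | result 72
revised: aux := -7 | acc := -8 | ((b * (a * 9)) < (1 / (a - -2))): false | (min(b, b) == ((b + b) + (a * -5))): true | acc := 3 | result -27
72 != -27, so the rewrite changes behavior.
verdict: not equivalent; witness: a=-1, b=-5, c=-3


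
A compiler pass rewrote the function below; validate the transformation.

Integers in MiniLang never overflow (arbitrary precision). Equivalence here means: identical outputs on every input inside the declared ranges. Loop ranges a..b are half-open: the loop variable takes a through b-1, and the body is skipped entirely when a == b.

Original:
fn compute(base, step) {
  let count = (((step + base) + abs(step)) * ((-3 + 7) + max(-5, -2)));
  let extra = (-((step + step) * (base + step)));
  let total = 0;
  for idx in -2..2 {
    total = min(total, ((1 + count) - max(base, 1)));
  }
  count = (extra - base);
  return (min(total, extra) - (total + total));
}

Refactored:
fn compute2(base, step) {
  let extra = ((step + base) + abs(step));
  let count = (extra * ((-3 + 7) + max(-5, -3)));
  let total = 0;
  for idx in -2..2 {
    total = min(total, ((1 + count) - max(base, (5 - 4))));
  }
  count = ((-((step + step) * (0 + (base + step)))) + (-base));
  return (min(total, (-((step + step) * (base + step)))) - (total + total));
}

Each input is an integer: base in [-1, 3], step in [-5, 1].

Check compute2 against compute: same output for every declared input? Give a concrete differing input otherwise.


Consider the input base=-1, step=-5.
compute: count := -2 | extra := -60 | total := 0 | iter idx=-2: | total := -2 | iter idx=-1: | total := -2 | iter idx=0: | total := -2 | iter idx=1: | total := -2 | count := -59 | result -56
compute2: extra := -1 | count := -1 | total := 0 | iter idx=-2: | total := -1 | iter idx=-1: | total := -1 | iter idx=0: | total := -1 | iter idx=1: | total := -1 | count := -59 | result -58
-56 against -58: the behavior changed.
verdict: not equivalent; witness: base=-1, step=-5


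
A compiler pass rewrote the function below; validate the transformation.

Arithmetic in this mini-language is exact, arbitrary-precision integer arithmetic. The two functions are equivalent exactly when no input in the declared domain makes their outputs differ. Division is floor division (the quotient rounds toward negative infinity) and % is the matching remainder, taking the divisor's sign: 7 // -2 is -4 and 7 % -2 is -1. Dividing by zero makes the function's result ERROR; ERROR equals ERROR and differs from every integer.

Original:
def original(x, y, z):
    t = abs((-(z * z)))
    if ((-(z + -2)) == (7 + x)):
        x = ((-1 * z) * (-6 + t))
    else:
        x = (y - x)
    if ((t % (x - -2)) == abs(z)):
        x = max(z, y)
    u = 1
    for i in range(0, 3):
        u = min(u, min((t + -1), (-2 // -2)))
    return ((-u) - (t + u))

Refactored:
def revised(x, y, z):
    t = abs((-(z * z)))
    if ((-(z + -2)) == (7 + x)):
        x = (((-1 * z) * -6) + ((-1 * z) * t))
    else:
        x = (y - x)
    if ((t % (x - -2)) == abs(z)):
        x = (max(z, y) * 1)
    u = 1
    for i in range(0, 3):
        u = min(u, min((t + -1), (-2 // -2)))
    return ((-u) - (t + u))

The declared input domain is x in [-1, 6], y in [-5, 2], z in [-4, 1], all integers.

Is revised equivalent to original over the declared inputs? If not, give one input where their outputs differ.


Changes here: arithmetic usage differs; also constant usage differs; the full 384-point sweep finds no disagreement.
verdict: equivalent


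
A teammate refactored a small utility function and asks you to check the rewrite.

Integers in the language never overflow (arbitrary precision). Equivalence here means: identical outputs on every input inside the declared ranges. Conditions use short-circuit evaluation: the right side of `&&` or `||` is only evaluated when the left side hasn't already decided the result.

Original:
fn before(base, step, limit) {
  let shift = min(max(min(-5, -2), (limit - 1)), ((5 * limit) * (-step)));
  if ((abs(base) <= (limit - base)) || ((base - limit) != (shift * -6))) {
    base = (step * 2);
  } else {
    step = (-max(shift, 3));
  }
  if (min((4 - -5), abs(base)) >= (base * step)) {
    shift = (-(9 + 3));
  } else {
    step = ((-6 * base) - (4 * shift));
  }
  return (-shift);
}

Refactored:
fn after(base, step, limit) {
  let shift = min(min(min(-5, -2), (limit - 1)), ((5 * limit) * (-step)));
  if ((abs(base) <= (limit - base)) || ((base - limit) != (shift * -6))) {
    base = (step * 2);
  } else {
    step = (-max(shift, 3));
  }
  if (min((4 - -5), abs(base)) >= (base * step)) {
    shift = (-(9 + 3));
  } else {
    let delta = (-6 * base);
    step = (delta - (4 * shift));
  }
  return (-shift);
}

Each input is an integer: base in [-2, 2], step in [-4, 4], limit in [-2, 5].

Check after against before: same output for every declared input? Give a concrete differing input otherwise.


Not equivalent: base=-2, step=-4, limit=0 separates them (1 vs 5).
before: shift = -1; ((abs(base) <= (limit - base)) || ((base - limit) != (shift * -6))) -> true; base = -8; (min((4 - -5), abs(base)) >= (base * step)) -> false; step = 52; return 1
after: shift = -5; ((abs(base) <= (limit - base)) || ((base - limit) != (shift * -6))) -> true; base = -8; (min((4 - -5), abs(base)) >= (base * step)) -> false; delta = 48; step = 68; return 5
verdict: not equivalent; witness: base=-2, step=-4, limit=0


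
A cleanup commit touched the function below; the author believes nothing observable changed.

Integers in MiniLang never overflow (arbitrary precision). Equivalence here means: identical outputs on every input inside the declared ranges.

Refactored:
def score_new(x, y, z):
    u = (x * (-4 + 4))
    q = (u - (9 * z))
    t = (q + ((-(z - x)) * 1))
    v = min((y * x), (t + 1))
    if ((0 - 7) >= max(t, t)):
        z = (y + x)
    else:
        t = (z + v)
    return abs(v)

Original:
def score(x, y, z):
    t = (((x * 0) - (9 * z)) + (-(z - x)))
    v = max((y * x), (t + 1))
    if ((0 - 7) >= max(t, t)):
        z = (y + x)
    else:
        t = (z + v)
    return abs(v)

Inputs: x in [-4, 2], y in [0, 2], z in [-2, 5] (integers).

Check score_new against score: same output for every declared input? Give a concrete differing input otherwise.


Run the pair on x=-4, y=0, z=-2.
score: t := 16 | v := 17 | ((0 - 7) >= max(t, t)): false | t := 15 | result 17
score_new: u := 0 | q := 18 | t := 16 | v := 0 | ((0 - 7) >= max(t, t)): false | t := -2 | result 0
17 != 0, so the rewrite changes behavior.
verdict: not equivalent; witness: x=-4, y=0, z=-2


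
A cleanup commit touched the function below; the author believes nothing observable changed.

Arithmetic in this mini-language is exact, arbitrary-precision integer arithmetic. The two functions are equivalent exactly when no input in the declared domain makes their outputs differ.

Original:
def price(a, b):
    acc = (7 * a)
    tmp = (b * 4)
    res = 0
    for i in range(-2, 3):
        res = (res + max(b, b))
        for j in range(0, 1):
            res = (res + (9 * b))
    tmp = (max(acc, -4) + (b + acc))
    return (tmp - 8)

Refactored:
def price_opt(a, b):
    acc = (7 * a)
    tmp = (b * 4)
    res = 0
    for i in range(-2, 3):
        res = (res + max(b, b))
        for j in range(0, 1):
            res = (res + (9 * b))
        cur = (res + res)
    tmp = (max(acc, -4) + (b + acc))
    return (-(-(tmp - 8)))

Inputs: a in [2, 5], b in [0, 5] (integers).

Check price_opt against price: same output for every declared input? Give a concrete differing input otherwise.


Changes here: local variable names differ; and arithmetic usage differs; and statement counts differ; the full 24-point sweep finds no disagreement.
verdict: equivalent


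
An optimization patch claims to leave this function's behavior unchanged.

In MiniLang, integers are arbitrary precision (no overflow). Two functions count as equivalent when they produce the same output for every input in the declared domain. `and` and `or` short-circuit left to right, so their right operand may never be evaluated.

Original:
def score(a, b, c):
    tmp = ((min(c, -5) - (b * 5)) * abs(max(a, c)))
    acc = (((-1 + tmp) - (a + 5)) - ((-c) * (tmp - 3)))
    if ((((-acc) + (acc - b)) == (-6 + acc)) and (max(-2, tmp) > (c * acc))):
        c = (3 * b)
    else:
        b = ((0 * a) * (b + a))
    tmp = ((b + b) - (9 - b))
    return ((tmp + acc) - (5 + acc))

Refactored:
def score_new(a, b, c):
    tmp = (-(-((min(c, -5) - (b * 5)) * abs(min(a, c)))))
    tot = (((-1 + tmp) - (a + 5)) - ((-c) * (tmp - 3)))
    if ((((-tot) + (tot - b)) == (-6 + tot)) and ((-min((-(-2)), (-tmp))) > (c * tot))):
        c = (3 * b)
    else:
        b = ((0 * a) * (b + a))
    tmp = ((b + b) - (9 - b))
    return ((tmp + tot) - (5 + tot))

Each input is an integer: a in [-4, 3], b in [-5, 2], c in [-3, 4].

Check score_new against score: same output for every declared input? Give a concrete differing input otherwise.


Input a=-1, b=-4, c=0: -14 from score versus -26 from score_new.
verdict: not equivalent; witness: a=-1, b=-4, c=0


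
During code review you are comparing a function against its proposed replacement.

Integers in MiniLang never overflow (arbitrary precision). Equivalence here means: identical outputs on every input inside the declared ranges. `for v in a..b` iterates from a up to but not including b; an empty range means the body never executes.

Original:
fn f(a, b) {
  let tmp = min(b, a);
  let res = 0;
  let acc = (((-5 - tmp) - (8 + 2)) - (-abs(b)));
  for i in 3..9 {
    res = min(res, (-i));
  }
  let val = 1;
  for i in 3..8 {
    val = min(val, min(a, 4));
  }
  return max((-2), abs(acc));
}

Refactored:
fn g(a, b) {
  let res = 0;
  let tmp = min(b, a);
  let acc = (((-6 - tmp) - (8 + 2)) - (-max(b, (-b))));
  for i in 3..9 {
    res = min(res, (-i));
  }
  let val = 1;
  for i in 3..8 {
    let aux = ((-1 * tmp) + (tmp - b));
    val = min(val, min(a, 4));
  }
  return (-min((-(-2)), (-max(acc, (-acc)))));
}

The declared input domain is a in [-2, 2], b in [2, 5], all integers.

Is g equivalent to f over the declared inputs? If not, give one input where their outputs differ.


The rewrite breaks on a=-2, b=2, where the results are 11 and 12.
f: tmp = -2; res = 0; acc = -11; [i=3]; res = -3; [i=4]; res = -4; [i=5]; res = -5; [i=6]; res = -6; [i=7]; res = -7; [i=8]; res = -8; val = 1; [i=3]; val = -2; [i=4]; val = -2; [i=5]; val = -2; [i=6]; val = -2; [i=7]; val = -2; return 11
g: res = 0; tmp = -2; acc = -12; [i=3]; res = -3; [i=4]; res = -4; [i=5]; res = -5; [i=6]; res = -6; [i=7]; res = -7; [i=8]; res = -8; val = 1; [i=3]; aux = -2; val = -2; [i=4]; aux = -2; val = -2; [i=5]; aux = -2; val = -2; [i=6]; aux = -2; val = -2; [i=7]; aux = -2; val = -2; return 12
verdict: not equivalent; witness: a=-2, b=2


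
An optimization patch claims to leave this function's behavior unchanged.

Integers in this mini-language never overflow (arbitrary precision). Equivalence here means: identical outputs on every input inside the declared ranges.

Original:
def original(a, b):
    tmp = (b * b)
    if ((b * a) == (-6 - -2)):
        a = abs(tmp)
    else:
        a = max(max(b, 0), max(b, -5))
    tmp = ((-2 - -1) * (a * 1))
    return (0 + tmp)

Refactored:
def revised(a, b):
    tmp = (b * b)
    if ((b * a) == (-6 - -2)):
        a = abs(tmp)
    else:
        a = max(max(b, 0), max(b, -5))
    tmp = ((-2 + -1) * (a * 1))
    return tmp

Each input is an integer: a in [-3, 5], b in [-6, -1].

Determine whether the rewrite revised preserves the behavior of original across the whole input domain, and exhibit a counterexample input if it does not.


Not equivalent: a=1, b=-4 separates them (-16 vs -48).
original: tmp becomes 16; next ((b * a) == (-6 - -2)) evaluates to true; next a becomes 16; next tmp becomes -16; next final value -16
revised: tmp becomes 16; next ((b * a) == (-6 - -2)) evaluates to true; next a becomes 16; next tmp becomes -48; next final value -48
verdict: not equivalent; witness: a=1, b=-4


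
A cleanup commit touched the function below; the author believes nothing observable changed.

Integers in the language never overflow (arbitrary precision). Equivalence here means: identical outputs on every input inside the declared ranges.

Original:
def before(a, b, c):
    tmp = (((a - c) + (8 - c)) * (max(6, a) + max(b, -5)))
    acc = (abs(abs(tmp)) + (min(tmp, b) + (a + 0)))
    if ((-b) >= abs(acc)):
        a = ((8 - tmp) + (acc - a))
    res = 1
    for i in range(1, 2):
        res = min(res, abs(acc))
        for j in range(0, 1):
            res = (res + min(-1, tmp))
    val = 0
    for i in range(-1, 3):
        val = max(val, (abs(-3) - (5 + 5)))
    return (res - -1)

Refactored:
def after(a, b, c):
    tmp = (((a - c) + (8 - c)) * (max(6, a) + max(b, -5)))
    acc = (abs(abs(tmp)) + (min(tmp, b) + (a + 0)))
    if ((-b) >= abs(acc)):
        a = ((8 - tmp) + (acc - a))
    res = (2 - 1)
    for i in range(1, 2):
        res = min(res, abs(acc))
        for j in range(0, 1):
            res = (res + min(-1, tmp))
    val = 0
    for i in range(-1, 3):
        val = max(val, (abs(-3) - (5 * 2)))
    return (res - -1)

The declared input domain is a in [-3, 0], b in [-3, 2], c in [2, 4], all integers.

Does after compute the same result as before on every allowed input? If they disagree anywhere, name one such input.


The two are interchangeable: constant usage differs, and arithmetic usage differs, and every declared input agrees.
Spot check at a=-3, b=2, c=2 — before: tmp=8, then acc=7, then ((-b) >= abs(acc)) is false, then res=1, then (i=1), then res=1, then (j=0), then res=0, then val=0, then (i=-1), then val=0, then (i=0), then val=0, then (i=1), then val=0, then (i=2), then val=0, then returns 1. after: tmp=8, then acc=7, then ((-b) >= abs(acc)) is false, then res=1, then (i=1), then res=1, then (j=0), then res=0, then val=0, then (i=-1), then val=0, then (i=0), then val=0, then (i=1), then val=0, then (i=2), then val=0, then returns 1. Both give 1.
Checked all 72 inputs in the declared domain: the outputs agree on every one.
verdict: equivalent


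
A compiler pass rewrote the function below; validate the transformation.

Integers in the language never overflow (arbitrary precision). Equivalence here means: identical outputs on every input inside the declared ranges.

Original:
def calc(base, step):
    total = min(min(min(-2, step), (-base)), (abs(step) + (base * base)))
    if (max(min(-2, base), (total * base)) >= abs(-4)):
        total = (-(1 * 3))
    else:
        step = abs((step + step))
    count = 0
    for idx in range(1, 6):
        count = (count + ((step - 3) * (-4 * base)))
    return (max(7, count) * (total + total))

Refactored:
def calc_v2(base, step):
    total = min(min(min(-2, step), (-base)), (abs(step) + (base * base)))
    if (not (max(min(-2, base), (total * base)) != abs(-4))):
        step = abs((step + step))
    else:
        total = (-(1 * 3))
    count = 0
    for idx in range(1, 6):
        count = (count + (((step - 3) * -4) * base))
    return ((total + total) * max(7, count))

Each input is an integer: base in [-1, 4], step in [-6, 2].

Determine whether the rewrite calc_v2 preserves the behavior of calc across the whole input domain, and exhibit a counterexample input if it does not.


Try base=-1, step=-4.
calc: total becomes -4; next (max(min(-2, base), (total * base)) >= abs(-4)) evaluates to true; next total becomes -3; next count becomes 0; next at idx=1:; next count becomes -28; next at idx=2:; next count becomes -56; next at idx=3:; next count becomes -84; next at idx=4:; next count becomes -112; next at idx=5:; next count becomes -140; next final value -42
calc_v2: total becomes -4; next (not (max(min(-2, base), (total * base)) != abs(-4))) evaluates to true; next step becomes 8; next count becomes 0; next at idx=1:; next count becomes 20; next at idx=2:; next count becomes 40; next at idx=3:; next count becomes 60; next at idx=4:; next count becomes 80; next at idx=5:; next count becomes 100; next final value -800
-42 and -800 differ, so these are not the same function on this domain.
verdict: not equivalent; witness: base=-1, step=-4
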